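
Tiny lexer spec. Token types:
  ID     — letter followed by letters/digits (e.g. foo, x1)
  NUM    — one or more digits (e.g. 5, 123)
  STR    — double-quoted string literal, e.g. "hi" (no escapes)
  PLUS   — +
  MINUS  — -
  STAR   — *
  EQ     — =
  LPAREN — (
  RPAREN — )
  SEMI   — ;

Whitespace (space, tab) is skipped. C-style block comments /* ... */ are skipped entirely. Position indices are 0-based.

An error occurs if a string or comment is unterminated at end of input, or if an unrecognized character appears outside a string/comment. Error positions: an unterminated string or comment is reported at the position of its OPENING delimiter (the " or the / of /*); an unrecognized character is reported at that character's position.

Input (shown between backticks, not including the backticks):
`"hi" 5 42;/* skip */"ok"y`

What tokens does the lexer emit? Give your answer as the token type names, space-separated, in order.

Answer: STR NUM NUM SEMI STR ID

Derivation:
pos=0: enter STRING mode
pos=0: emit STR "hi" (now at pos=4)
pos=5: emit NUM '5' (now at pos=6)
pos=7: emit NUM '42' (now at pos=9)
pos=9: emit SEMI ';'
pos=10: enter COMMENT mode (saw '/*')
exit COMMENT mode (now at pos=20)
pos=20: enter STRING mode
pos=20: emit STR "ok" (now at pos=24)
pos=24: emit ID 'y' (now at pos=25)
DONE. 6 tokens: [STR, NUM, NUM, SEMI, STR, ID]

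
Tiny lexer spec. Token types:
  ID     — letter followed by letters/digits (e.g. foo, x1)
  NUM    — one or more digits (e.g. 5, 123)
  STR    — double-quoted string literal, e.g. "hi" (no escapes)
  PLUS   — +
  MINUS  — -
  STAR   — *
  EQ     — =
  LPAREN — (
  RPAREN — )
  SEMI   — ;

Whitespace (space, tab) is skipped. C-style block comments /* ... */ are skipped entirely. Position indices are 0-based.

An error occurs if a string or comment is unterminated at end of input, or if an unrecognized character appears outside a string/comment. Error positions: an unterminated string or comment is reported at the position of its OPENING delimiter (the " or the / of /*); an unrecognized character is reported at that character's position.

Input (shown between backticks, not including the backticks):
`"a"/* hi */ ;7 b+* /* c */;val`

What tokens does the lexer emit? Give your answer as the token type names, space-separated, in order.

Answer: STR SEMI NUM ID PLUS STAR SEMI ID

Derivation:
pos=0: enter STRING mode
pos=0: emit STR "a" (now at pos=3)
pos=3: enter COMMENT mode (saw '/*')
exit COMMENT mode (now at pos=11)
pos=12: emit SEMI ';'
pos=13: emit NUM '7' (now at pos=14)
pos=15: emit ID 'b' (now at pos=16)
pos=16: emit PLUS '+'
pos=17: emit STAR '*'
pos=19: enter COMMENT mode (saw '/*')
exit COMMENT mode (now at pos=26)
pos=26: emit SEMI ';'
pos=27: emit ID 'val' (now at pos=30)
DONE. 8 tokens: [STR, SEMI, NUM, ID, PLUS, STAR, SEMI, ID]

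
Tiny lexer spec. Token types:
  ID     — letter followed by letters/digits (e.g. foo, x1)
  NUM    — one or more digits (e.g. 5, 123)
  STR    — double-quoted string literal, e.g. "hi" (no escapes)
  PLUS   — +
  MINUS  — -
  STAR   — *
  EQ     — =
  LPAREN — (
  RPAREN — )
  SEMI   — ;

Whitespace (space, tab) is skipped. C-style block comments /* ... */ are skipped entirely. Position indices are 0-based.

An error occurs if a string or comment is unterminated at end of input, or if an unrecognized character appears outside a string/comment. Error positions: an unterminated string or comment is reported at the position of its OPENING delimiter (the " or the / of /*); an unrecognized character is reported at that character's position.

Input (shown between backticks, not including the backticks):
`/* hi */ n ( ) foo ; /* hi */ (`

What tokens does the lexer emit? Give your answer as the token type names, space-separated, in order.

pos=0: enter COMMENT mode (saw '/*')
exit COMMENT mode (now at pos=8)
pos=9: emit ID 'n' (now at pos=10)
pos=11: emit LPAREN '('
pos=13: emit RPAREN ')'
pos=15: emit ID 'foo' (now at pos=18)
pos=19: emit SEMI ';'
pos=21: enter COMMENT mode (saw '/*')
exit COMMENT mode (now at pos=29)
pos=30: emit LPAREN '('
DONE. 6 tokens: [ID, LPAREN, RPAREN, ID, SEMI, LPAREN]

Answer: ID LPAREN RPAREN ID SEMI LPAREN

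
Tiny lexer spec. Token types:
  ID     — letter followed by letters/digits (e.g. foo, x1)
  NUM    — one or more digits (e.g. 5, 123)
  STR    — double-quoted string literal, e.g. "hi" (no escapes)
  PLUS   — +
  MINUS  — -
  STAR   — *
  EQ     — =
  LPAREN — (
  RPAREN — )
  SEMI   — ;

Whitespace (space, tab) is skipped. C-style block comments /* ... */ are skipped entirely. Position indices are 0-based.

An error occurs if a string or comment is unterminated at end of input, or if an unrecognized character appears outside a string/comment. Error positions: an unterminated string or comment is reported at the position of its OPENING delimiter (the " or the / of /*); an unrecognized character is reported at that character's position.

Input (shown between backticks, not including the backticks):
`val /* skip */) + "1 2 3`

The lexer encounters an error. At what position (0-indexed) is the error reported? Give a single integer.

pos=0: emit ID 'val' (now at pos=3)
pos=4: enter COMMENT mode (saw '/*')
exit COMMENT mode (now at pos=14)
pos=14: emit RPAREN ')'
pos=16: emit PLUS '+'
pos=18: enter STRING mode
pos=18: ERROR — unterminated string

Answer: 18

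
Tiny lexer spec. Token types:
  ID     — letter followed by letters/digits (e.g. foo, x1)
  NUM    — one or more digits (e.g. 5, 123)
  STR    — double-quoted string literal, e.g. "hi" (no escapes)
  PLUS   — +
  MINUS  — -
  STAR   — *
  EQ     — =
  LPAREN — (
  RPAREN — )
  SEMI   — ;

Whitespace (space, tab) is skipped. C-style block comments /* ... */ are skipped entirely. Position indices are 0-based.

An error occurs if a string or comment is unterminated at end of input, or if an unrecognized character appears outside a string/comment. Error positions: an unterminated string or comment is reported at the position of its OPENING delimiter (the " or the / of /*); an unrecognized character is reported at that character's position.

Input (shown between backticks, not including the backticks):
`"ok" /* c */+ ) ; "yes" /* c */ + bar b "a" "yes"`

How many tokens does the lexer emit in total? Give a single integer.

pos=0: enter STRING mode
pos=0: emit STR "ok" (now at pos=4)
pos=5: enter COMMENT mode (saw '/*')
exit COMMENT mode (now at pos=12)
pos=12: emit PLUS '+'
pos=14: emit RPAREN ')'
pos=16: emit SEMI ';'
pos=18: enter STRING mode
pos=18: emit STR "yes" (now at pos=23)
pos=24: enter COMMENT mode (saw '/*')
exit COMMENT mode (now at pos=31)
pos=32: emit PLUS '+'
pos=34: emit ID 'bar' (now at pos=37)
pos=38: emit ID 'b' (now at pos=39)
pos=40: enter STRING mode
pos=40: emit STR "a" (now at pos=43)
pos=44: enter STRING mode
pos=44: emit STR "yes" (now at pos=49)
DONE. 10 tokens: [STR, PLUS, RPAREN, SEMI, STR, PLUS, ID, ID, STR, STR]

Answer: 10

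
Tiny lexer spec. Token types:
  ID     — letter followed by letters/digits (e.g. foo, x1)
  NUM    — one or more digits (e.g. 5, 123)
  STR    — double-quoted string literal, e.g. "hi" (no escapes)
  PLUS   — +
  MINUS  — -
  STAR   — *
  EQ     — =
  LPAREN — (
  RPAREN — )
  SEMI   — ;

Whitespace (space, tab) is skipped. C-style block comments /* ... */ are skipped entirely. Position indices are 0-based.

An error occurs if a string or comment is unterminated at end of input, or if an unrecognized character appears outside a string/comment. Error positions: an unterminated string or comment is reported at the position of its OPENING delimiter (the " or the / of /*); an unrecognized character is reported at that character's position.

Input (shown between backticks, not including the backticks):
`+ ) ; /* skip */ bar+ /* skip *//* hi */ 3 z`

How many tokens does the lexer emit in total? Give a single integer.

Answer: 7

Derivation:
pos=0: emit PLUS '+'
pos=2: emit RPAREN ')'
pos=4: emit SEMI ';'
pos=6: enter COMMENT mode (saw '/*')
exit COMMENT mode (now at pos=16)
pos=17: emit ID 'bar' (now at pos=20)
pos=20: emit PLUS '+'
pos=22: enter COMMENT mode (saw '/*')
exit COMMENT mode (now at pos=32)
pos=32: enter COMMENT mode (saw '/*')
exit COMMENT mode (now at pos=40)
pos=41: emit NUM '3' (now at pos=42)
pos=43: emit ID 'z' (now at pos=44)
DONE. 7 tokens: [PLUS, RPAREN, SEMI, ID, PLUS, NUM, ID]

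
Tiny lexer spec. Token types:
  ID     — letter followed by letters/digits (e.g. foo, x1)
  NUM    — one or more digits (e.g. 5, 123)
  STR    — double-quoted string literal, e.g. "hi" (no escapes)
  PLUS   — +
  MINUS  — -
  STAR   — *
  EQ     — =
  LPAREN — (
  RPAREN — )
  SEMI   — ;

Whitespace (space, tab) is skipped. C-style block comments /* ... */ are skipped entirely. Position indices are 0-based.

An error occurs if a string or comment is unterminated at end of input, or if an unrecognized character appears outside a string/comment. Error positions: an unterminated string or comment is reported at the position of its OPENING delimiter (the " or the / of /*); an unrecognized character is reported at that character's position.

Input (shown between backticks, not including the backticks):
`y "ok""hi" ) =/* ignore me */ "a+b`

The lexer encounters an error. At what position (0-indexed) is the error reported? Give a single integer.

Answer: 30

Derivation:
pos=0: emit ID 'y' (now at pos=1)
pos=2: enter STRING mode
pos=2: emit STR "ok" (now at pos=6)
pos=6: enter STRING mode
pos=6: emit STR "hi" (now at pos=10)
pos=11: emit RPAREN ')'
pos=13: emit EQ '='
pos=14: enter COMMENT mode (saw '/*')
exit COMMENT mode (now at pos=29)
pos=30: enter STRING mode
pos=30: ERROR — unterminated string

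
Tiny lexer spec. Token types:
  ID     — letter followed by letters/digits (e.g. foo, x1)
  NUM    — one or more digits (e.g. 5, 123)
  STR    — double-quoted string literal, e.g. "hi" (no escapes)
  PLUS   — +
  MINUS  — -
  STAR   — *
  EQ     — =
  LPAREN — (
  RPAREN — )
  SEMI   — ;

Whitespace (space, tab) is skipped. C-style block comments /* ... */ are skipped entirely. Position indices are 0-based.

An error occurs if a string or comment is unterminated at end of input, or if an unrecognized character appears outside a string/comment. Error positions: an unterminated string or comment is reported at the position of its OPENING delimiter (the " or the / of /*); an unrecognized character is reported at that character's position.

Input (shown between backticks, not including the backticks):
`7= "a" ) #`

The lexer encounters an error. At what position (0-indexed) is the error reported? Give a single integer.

Answer: 9

Derivation:
pos=0: emit NUM '7' (now at pos=1)
pos=1: emit EQ '='
pos=3: enter STRING mode
pos=3: emit STR "a" (now at pos=6)
pos=7: emit RPAREN ')'
pos=9: ERROR — unrecognized char '#'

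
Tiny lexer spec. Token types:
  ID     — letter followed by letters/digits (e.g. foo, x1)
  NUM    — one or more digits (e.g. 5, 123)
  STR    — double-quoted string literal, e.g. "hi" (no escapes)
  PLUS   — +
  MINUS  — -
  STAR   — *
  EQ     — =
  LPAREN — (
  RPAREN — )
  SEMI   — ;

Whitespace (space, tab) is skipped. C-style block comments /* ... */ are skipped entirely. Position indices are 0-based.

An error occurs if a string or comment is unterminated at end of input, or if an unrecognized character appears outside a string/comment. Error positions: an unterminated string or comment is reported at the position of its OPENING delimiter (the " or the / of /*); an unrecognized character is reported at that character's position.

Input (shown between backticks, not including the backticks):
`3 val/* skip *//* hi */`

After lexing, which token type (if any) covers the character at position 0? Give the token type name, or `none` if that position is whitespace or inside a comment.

Answer: NUM

Derivation:
pos=0: emit NUM '3' (now at pos=1)
pos=2: emit ID 'val' (now at pos=5)
pos=5: enter COMMENT mode (saw '/*')
exit COMMENT mode (now at pos=15)
pos=15: enter COMMENT mode (saw '/*')
exit COMMENT mode (now at pos=23)
DONE. 2 tokens: [NUM, ID]
Position 0: char is '3' -> NUM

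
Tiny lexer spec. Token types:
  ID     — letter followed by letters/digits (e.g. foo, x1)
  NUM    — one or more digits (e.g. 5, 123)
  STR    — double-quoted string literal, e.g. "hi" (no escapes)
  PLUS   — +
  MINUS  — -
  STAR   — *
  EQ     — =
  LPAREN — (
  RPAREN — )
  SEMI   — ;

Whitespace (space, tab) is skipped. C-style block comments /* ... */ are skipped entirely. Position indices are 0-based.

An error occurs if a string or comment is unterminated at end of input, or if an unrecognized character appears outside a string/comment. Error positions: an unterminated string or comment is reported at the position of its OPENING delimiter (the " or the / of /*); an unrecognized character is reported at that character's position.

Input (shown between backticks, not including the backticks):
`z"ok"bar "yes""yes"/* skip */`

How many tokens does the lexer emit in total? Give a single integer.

Answer: 5

Derivation:
pos=0: emit ID 'z' (now at pos=1)
pos=1: enter STRING mode
pos=1: emit STR "ok" (now at pos=5)
pos=5: emit ID 'bar' (now at pos=8)
pos=9: enter STRING mode
pos=9: emit STR "yes" (now at pos=14)
pos=14: enter STRING mode
pos=14: emit STR "yes" (now at pos=19)
pos=19: enter COMMENT mode (saw '/*')
exit COMMENT mode (now at pos=29)
DONE. 5 tokens: [ID, STR, ID, STR, STR]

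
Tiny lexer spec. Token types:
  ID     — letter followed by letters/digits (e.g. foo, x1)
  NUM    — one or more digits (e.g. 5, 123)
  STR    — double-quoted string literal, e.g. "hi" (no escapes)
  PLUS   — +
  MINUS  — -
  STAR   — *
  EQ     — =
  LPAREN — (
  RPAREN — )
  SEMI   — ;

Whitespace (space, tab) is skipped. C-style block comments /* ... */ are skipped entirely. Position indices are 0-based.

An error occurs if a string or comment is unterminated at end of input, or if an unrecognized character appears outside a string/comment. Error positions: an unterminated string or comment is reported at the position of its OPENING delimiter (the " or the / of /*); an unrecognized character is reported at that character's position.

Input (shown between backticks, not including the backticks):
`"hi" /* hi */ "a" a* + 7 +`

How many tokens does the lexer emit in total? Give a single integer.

pos=0: enter STRING mode
pos=0: emit STR "hi" (now at pos=4)
pos=5: enter COMMENT mode (saw '/*')
exit COMMENT mode (now at pos=13)
pos=14: enter STRING mode
pos=14: emit STR "a" (now at pos=17)
pos=18: emit ID 'a' (now at pos=19)
pos=19: emit STAR '*'
pos=21: emit PLUS '+'
pos=23: emit NUM '7' (now at pos=24)
pos=25: emit PLUS '+'
DONE. 7 tokens: [STR, STR, ID, STAR, PLUS, NUM, PLUS]

Answer: 7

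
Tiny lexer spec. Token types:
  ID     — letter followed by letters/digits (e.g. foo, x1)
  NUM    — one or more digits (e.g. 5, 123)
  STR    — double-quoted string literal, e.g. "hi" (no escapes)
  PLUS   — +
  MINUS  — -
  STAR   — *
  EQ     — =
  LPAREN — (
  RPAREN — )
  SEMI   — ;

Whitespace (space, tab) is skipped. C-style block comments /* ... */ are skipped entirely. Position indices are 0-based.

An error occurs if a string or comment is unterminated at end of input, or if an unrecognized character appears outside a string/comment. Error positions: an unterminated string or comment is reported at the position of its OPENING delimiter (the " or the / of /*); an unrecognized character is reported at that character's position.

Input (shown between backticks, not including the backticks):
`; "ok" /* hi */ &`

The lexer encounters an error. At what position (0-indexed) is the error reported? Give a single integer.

pos=0: emit SEMI ';'
pos=2: enter STRING mode
pos=2: emit STR "ok" (now at pos=6)
pos=7: enter COMMENT mode (saw '/*')
exit COMMENT mode (now at pos=15)
pos=16: ERROR — unrecognized char '&'

Answer: 16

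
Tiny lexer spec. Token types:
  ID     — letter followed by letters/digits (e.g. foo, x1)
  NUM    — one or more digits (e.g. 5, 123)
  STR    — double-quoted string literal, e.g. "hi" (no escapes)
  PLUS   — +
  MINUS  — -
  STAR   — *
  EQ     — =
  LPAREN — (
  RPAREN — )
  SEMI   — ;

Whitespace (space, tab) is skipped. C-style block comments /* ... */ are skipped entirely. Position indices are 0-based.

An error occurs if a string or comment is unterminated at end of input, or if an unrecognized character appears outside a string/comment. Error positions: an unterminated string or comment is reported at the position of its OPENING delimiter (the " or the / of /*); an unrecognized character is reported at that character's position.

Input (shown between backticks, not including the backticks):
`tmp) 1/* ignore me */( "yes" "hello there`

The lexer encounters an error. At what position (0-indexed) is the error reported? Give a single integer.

pos=0: emit ID 'tmp' (now at pos=3)
pos=3: emit RPAREN ')'
pos=5: emit NUM '1' (now at pos=6)
pos=6: enter COMMENT mode (saw '/*')
exit COMMENT mode (now at pos=21)
pos=21: emit LPAREN '('
pos=23: enter STRING mode
pos=23: emit STR "yes" (now at pos=28)
pos=29: enter STRING mode
pos=29: ERROR — unterminated string

Answer: 29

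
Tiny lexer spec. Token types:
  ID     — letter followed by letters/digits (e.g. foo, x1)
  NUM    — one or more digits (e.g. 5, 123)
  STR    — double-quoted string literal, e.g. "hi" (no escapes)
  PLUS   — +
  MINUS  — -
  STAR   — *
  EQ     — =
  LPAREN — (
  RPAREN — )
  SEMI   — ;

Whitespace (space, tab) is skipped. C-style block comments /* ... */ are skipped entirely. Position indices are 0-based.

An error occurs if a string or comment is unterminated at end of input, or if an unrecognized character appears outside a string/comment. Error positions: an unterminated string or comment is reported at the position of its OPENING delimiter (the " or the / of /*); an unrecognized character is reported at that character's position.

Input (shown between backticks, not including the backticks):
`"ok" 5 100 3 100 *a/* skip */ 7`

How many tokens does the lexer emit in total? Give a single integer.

pos=0: enter STRING mode
pos=0: emit STR "ok" (now at pos=4)
pos=5: emit NUM '5' (now at pos=6)
pos=7: emit NUM '100' (now at pos=10)
pos=11: emit NUM '3' (now at pos=12)
pos=13: emit NUM '100' (now at pos=16)
pos=17: emit STAR '*'
pos=18: emit ID 'a' (now at pos=19)
pos=19: enter COMMENT mode (saw '/*')
exit COMMENT mode (now at pos=29)
pos=30: emit NUM '7' (now at pos=31)
DONE. 8 tokens: [STR, NUM, NUM, NUM, NUM, STAR, ID, NUM]

Answer: 8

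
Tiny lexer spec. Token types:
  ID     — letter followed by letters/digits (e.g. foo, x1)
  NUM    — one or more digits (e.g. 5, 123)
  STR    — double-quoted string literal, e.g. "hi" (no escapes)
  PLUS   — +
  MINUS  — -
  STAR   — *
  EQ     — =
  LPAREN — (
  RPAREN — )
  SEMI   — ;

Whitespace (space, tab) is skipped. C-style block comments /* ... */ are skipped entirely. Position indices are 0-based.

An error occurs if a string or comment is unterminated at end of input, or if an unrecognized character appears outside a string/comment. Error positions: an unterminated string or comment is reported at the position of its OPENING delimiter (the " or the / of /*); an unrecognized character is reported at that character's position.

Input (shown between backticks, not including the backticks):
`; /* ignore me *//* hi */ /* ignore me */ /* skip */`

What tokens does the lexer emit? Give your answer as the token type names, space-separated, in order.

pos=0: emit SEMI ';'
pos=2: enter COMMENT mode (saw '/*')
exit COMMENT mode (now at pos=17)
pos=17: enter COMMENT mode (saw '/*')
exit COMMENT mode (now at pos=25)
pos=26: enter COMMENT mode (saw '/*')
exit COMMENT mode (now at pos=41)
pos=42: enter COMMENT mode (saw '/*')
exit COMMENT mode (now at pos=52)
DONE. 1 tokens: [SEMI]

Answer: SEMI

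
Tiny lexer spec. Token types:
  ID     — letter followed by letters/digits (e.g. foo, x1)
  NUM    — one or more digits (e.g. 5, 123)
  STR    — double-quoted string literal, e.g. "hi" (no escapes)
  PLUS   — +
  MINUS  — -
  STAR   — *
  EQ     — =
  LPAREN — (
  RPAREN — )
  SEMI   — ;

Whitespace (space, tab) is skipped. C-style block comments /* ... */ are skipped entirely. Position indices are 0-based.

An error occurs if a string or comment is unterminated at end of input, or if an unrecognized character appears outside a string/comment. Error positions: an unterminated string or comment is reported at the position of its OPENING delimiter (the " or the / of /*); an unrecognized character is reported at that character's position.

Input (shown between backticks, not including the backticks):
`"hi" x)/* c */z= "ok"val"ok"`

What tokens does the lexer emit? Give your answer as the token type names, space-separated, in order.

Answer: STR ID RPAREN ID EQ STR ID STR

Derivation:
pos=0: enter STRING mode
pos=0: emit STR "hi" (now at pos=4)
pos=5: emit ID 'x' (now at pos=6)
pos=6: emit RPAREN ')'
pos=7: enter COMMENT mode (saw '/*')
exit COMMENT mode (now at pos=14)
pos=14: emit ID 'z' (now at pos=15)
pos=15: emit EQ '='
pos=17: enter STRING mode
pos=17: emit STR "ok" (now at pos=21)
pos=21: emit ID 'val' (now at pos=24)
pos=24: enter STRING mode
pos=24: emit STR "ok" (now at pos=28)
DONE. 8 tokens: [STR, ID, RPAREN, ID, EQ, STR, ID, STR]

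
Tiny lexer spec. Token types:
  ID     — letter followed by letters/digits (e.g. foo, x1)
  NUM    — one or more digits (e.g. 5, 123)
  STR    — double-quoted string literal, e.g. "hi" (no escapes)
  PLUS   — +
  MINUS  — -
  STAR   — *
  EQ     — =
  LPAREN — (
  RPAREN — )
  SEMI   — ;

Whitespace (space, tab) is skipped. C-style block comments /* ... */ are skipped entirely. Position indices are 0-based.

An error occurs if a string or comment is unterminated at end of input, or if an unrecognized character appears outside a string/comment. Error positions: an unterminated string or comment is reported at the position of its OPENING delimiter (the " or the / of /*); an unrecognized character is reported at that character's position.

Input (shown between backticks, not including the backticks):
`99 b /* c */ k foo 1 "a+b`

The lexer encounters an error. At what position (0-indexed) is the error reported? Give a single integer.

pos=0: emit NUM '99' (now at pos=2)
pos=3: emit ID 'b' (now at pos=4)
pos=5: enter COMMENT mode (saw '/*')
exit COMMENT mode (now at pos=12)
pos=13: emit ID 'k' (now at pos=14)
pos=15: emit ID 'foo' (now at pos=18)
pos=19: emit NUM '1' (now at pos=20)
pos=21: enter STRING mode
pos=21: ERROR — unterminated string

Answer: 21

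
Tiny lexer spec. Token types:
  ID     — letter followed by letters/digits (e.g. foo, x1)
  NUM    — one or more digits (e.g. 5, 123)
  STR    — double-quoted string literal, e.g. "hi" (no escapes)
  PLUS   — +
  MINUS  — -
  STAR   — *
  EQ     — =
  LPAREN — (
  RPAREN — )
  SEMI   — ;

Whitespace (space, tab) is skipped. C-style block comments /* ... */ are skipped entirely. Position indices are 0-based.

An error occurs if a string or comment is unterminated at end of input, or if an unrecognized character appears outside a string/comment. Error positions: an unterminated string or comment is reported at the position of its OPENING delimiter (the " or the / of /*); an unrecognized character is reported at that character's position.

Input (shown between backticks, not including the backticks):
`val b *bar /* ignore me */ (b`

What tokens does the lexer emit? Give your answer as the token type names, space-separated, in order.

pos=0: emit ID 'val' (now at pos=3)
pos=4: emit ID 'b' (now at pos=5)
pos=6: emit STAR '*'
pos=7: emit ID 'bar' (now at pos=10)
pos=11: enter COMMENT mode (saw '/*')
exit COMMENT mode (now at pos=26)
pos=27: emit LPAREN '('
pos=28: emit ID 'b' (now at pos=29)
DONE. 6 tokens: [ID, ID, STAR, ID, LPAREN, ID]

Answer: ID ID STAR ID LPAREN ID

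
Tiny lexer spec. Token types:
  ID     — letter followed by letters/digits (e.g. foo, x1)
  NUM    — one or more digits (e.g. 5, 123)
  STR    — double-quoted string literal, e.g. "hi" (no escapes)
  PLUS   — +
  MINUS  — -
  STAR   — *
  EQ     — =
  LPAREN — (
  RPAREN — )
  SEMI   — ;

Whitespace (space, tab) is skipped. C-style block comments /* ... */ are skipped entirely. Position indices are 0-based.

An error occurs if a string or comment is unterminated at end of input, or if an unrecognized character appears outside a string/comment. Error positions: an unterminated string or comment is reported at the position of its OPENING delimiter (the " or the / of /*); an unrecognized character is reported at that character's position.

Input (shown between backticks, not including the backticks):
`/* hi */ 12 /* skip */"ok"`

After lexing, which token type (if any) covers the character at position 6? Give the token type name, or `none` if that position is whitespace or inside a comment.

Answer: none

Derivation:
pos=0: enter COMMENT mode (saw '/*')
exit COMMENT mode (now at pos=8)
pos=9: emit NUM '12' (now at pos=11)
pos=12: enter COMMENT mode (saw '/*')
exit COMMENT mode (now at pos=22)
pos=22: enter STRING mode
pos=22: emit STR "ok" (now at pos=26)
DONE. 2 tokens: [NUM, STR]
Position 6: char is '*' -> none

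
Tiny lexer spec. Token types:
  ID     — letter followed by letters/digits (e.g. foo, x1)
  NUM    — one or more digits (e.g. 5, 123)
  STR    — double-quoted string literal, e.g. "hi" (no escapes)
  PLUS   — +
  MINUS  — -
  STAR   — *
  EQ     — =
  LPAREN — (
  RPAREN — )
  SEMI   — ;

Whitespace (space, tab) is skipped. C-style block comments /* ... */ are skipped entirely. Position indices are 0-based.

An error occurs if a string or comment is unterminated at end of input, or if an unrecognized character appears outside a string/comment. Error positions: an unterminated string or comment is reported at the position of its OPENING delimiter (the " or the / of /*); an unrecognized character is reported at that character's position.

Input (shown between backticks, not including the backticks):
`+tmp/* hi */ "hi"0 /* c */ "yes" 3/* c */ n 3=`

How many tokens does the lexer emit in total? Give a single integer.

pos=0: emit PLUS '+'
pos=1: emit ID 'tmp' (now at pos=4)
pos=4: enter COMMENT mode (saw '/*')
exit COMMENT mode (now at pos=12)
pos=13: enter STRING mode
pos=13: emit STR "hi" (now at pos=17)
pos=17: emit NUM '0' (now at pos=18)
pos=19: enter COMMENT mode (saw '/*')
exit COMMENT mode (now at pos=26)
pos=27: enter STRING mode
pos=27: emit STR "yes" (now at pos=32)
pos=33: emit NUM '3' (now at pos=34)
pos=34: enter COMMENT mode (saw '/*')
exit COMMENT mode (now at pos=41)
pos=42: emit ID 'n' (now at pos=43)
pos=44: emit NUM '3' (now at pos=45)
pos=45: emit EQ '='
DONE. 9 tokens: [PLUS, ID, STR, NUM, STR, NUM, ID, NUM, EQ]

Answer: 9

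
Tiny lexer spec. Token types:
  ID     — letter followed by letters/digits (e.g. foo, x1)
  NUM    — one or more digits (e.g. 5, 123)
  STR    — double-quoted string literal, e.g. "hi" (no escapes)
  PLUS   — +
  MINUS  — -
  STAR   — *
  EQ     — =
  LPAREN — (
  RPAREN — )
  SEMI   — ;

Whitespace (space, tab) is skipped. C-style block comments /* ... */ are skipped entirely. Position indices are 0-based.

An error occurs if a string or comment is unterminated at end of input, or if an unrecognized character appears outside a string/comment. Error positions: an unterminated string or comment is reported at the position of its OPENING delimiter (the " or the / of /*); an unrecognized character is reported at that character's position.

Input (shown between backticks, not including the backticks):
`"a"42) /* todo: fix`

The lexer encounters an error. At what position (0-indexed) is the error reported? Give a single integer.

Answer: 7

Derivation:
pos=0: enter STRING mode
pos=0: emit STR "a" (now at pos=3)
pos=3: emit NUM '42' (now at pos=5)
pos=5: emit RPAREN ')'
pos=7: enter COMMENT mode (saw '/*')
pos=7: ERROR — unterminated comment (reached EOF)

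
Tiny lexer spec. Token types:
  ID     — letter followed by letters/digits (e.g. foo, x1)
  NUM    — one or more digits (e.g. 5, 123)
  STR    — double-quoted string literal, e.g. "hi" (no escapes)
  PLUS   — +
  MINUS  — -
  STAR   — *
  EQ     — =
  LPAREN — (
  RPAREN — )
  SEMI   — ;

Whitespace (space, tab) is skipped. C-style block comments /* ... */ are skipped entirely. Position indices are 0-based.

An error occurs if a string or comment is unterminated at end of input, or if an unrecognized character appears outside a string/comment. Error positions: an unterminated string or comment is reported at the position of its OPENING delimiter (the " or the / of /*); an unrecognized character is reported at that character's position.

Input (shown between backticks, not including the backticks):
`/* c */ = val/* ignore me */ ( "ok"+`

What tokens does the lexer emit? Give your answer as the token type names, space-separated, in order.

pos=0: enter COMMENT mode (saw '/*')
exit COMMENT mode (now at pos=7)
pos=8: emit EQ '='
pos=10: emit ID 'val' (now at pos=13)
pos=13: enter COMMENT mode (saw '/*')
exit COMMENT mode (now at pos=28)
pos=29: emit LPAREN '('
pos=31: enter STRING mode
pos=31: emit STR "ok" (now at pos=35)
pos=35: emit PLUS '+'
DONE. 5 tokens: [EQ, ID, LPAREN, STR, PLUS]

Answer: EQ ID LPAREN STR PLUS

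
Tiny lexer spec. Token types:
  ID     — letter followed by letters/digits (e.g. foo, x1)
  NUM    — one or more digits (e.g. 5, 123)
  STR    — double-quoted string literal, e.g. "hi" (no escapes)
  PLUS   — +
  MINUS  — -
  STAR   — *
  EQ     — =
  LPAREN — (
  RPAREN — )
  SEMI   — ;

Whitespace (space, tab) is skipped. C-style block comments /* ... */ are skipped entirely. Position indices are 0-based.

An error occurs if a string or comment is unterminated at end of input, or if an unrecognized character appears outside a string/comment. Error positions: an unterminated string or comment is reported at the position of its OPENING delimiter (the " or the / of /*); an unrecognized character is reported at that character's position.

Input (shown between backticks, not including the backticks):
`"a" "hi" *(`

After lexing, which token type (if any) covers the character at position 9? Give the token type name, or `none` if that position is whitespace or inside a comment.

Answer: STAR

Derivation:
pos=0: enter STRING mode
pos=0: emit STR "a" (now at pos=3)
pos=4: enter STRING mode
pos=4: emit STR "hi" (now at pos=8)
pos=9: emit STAR '*'
pos=10: emit LPAREN '('
DONE. 4 tokens: [STR, STR, STAR, LPAREN]
Position 9: char is '*' -> STAR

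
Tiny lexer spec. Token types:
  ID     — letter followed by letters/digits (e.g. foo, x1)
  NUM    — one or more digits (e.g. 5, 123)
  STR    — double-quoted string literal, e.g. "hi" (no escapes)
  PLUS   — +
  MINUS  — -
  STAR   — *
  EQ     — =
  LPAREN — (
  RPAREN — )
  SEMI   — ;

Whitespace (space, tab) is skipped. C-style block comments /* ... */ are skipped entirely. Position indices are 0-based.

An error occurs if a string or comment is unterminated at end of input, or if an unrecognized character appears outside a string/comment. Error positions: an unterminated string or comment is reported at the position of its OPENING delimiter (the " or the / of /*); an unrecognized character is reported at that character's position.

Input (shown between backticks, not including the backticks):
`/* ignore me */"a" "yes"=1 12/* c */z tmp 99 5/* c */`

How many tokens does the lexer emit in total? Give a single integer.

pos=0: enter COMMENT mode (saw '/*')
exit COMMENT mode (now at pos=15)
pos=15: enter STRING mode
pos=15: emit STR "a" (now at pos=18)
pos=19: enter STRING mode
pos=19: emit STR "yes" (now at pos=24)
pos=24: emit EQ '='
pos=25: emit NUM '1' (now at pos=26)
pos=27: emit NUM '12' (now at pos=29)
pos=29: enter COMMENT mode (saw '/*')
exit COMMENT mode (now at pos=36)
pos=36: emit ID 'z' (now at pos=37)
pos=38: emit ID 'tmp' (now at pos=41)
pos=42: emit NUM '99' (now at pos=44)
pos=45: emit NUM '5' (now at pos=46)
pos=46: enter COMMENT mode (saw '/*')
exit COMMENT mode (now at pos=53)
DONE. 9 tokens: [STR, STR, EQ, NUM, NUM, ID, ID, NUM, NUM]

Answer: 9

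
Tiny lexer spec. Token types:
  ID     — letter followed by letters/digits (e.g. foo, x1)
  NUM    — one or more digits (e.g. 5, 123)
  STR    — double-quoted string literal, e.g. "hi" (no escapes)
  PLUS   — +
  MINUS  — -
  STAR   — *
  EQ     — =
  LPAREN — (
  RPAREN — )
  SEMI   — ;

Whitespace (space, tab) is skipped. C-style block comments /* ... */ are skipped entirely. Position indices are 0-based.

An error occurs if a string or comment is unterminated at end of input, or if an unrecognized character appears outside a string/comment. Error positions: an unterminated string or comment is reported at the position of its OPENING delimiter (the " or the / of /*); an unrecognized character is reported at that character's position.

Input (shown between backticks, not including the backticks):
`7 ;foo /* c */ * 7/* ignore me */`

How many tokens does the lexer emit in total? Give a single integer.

Answer: 5

Derivation:
pos=0: emit NUM '7' (now at pos=1)
pos=2: emit SEMI ';'
pos=3: emit ID 'foo' (now at pos=6)
pos=7: enter COMMENT mode (saw '/*')
exit COMMENT mode (now at pos=14)
pos=15: emit STAR '*'
pos=17: emit NUM '7' (now at pos=18)
pos=18: enter COMMENT mode (saw '/*')
exit COMMENT mode (now at pos=33)
DONE. 5 tokens: [NUM, SEMI, ID, STAR, NUM]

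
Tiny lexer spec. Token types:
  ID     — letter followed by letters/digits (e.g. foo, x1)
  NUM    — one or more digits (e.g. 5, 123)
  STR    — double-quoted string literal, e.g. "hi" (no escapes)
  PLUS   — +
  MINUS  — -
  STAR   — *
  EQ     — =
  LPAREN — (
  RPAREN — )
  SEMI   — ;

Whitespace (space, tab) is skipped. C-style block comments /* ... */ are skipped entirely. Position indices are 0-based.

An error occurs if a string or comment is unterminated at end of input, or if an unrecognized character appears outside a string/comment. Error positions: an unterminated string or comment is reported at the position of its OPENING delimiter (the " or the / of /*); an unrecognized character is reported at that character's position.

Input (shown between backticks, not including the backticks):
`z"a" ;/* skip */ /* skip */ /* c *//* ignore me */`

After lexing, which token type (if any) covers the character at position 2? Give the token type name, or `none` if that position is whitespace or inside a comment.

pos=0: emit ID 'z' (now at pos=1)
pos=1: enter STRING mode
pos=1: emit STR "a" (now at pos=4)
pos=5: emit SEMI ';'
pos=6: enter COMMENT mode (saw '/*')
exit COMMENT mode (now at pos=16)
pos=17: enter COMMENT mode (saw '/*')
exit COMMENT mode (now at pos=27)
pos=28: enter COMMENT mode (saw '/*')
exit COMMENT mode (now at pos=35)
pos=35: enter COMMENT mode (saw '/*')
exit COMMENT mode (now at pos=50)
DONE. 3 tokens: [ID, STR, SEMI]
Position 2: char is 'a' -> STR

Answer: STR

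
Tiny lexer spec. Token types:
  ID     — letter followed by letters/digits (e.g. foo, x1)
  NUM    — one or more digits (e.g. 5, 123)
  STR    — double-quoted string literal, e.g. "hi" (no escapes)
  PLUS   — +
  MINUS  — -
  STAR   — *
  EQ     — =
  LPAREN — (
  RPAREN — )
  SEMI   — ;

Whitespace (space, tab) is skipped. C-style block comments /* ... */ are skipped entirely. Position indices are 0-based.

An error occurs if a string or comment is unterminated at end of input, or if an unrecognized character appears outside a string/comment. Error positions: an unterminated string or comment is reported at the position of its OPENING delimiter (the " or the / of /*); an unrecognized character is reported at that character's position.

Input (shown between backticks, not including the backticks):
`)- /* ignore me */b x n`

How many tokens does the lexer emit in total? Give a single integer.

pos=0: emit RPAREN ')'
pos=1: emit MINUS '-'
pos=3: enter COMMENT mode (saw '/*')
exit COMMENT mode (now at pos=18)
pos=18: emit ID 'b' (now at pos=19)
pos=20: emit ID 'x' (now at pos=21)
pos=22: emit ID 'n' (now at pos=23)
DONE. 5 tokens: [RPAREN, MINUS, ID, ID, ID]

Answer: 5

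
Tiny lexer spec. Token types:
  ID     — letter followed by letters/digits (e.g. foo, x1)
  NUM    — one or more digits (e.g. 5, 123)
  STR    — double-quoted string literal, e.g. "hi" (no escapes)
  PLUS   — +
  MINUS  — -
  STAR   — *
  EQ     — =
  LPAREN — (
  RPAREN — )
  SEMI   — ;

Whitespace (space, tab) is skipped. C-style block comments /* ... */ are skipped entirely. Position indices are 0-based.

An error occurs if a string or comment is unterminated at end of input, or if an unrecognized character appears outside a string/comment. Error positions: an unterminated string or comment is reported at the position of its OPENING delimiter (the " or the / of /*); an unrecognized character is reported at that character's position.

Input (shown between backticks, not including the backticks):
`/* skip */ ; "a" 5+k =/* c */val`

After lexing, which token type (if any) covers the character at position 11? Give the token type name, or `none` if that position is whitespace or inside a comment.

pos=0: enter COMMENT mode (saw '/*')
exit COMMENT mode (now at pos=10)
pos=11: emit SEMI ';'
pos=13: enter STRING mode
pos=13: emit STR "a" (now at pos=16)
pos=17: emit NUM '5' (now at pos=18)
pos=18: emit PLUS '+'
pos=19: emit ID 'k' (now at pos=20)
pos=21: emit EQ '='
pos=22: enter COMMENT mode (saw '/*')
exit COMMENT mode (now at pos=29)
pos=29: emit ID 'val' (now at pos=32)
DONE. 7 tokens: [SEMI, STR, NUM, PLUS, ID, EQ, ID]
Position 11: char is ';' -> SEMI

Answer: SEMI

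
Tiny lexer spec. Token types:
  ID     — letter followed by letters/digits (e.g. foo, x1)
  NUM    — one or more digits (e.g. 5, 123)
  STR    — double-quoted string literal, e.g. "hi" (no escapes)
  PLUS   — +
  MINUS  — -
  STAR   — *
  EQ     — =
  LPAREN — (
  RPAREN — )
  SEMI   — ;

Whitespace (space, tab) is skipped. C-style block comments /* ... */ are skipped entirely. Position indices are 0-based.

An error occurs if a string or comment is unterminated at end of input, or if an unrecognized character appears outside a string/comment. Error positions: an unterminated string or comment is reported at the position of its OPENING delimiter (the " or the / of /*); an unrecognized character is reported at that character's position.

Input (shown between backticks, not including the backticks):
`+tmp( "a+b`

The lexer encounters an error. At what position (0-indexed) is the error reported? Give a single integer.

pos=0: emit PLUS '+'
pos=1: emit ID 'tmp' (now at pos=4)
pos=4: emit LPAREN '('
pos=6: enter STRING mode
pos=6: ERROR — unterminated string

Answer: 6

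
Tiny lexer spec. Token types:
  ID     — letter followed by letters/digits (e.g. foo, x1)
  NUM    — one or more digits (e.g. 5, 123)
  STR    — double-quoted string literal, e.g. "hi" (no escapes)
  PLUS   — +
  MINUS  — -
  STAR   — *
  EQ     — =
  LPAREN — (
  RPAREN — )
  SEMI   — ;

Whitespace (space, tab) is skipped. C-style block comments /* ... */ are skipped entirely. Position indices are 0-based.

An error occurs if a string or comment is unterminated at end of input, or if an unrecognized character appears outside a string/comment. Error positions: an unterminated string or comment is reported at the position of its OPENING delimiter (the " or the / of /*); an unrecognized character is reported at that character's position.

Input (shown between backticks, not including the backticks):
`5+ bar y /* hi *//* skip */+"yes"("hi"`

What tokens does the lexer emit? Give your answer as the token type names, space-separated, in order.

Answer: NUM PLUS ID ID PLUS STR LPAREN STR

Derivation:
pos=0: emit NUM '5' (now at pos=1)
pos=1: emit PLUS '+'
pos=3: emit ID 'bar' (now at pos=6)
pos=7: emit ID 'y' (now at pos=8)
pos=9: enter COMMENT mode (saw '/*')
exit COMMENT mode (now at pos=17)
pos=17: enter COMMENT mode (saw '/*')
exit COMMENT mode (now at pos=27)
pos=27: emit PLUS '+'
pos=28: enter STRING mode
pos=28: emit STR "yes" (now at pos=33)
pos=33: emit LPAREN '('
pos=34: enter STRING mode
pos=34: emit STR "hi" (now at pos=38)
DONE. 8 tokens: [NUM, PLUS, ID, ID, PLUS, STR, LPAREN, STR]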